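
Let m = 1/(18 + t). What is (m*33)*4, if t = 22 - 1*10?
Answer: 22/5 ≈ 4.4000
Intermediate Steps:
t = 12 (t = 22 - 10 = 12)
m = 1/30 (m = 1/(18 + 12) = 1/30 ≈ 0.033333)
(m*33)*4 = ((1/30)*33)*4 = (11/10)*4 = 22/5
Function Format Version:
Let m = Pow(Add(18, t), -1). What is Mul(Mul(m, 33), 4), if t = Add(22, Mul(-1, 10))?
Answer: Rational(22, 5) ≈ 4.4000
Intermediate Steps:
t = 12 (t = Add(22, -10) = 12)
m = Rational(1, 30) (m = Pow(Add(18, 12), -1) = Pow(30, -1) = Rational(1, 30) ≈ 0.033333)
Mul(Mul(m, 33), 4) = Mul(Mul(Rational(1, 30), 33), 4) = Mul(Rational(11, 10), 4) = Rational(22, 5)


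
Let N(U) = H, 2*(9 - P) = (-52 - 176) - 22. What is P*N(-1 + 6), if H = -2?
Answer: -268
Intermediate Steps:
P = 134 (P = 9 - ((-52 - 176) - 22)/2 = 9 - (-228 - 22)/2 = 9 - ½*(-250) = 9 + 125 = 134)
N(U) = -2
P*N(-1 + 6) = 134*(-2) = -268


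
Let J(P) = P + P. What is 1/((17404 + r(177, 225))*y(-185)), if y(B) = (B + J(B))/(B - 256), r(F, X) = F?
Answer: 147/3252485 ≈ 4.5196e-5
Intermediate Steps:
J(P) = 2*P
y(B) = 3*B/(-256 + B) (y(B) = (B + 2*B)/(B - 256) = (3*B)/(-256 + B) = 3*B/(-256 + B))
1/((17404 + r(177, 225))*y(-185)) = 1/((17404 + 177)*((3*(-185)/(-256 - 185)))) = 1/(17581*((3*(-185)/(-441)))) = 1/(17581*((3*(-185)*(-1/441)))) = 1/(17581*(185/147)) = (1/17581)*(147/185) = 147/3252485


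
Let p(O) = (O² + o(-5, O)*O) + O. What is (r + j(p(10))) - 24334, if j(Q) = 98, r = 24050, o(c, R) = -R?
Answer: -186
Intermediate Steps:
p(O) = O (p(O) = (O² + (-O)*O) + O = (O² - O²) + O = 0 + O = O)
(r + j(p(10))) - 24334 = (24050 + 98) - 24334 = 24148 - 24334 = -186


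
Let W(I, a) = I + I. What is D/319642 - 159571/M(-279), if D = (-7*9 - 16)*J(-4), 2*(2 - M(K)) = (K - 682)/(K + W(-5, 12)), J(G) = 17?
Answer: -29481233352281/62330190 ≈ -4.7299e+5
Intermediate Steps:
W(I, a) = 2*I
M(K) = 2 - (-682 + K)/(2*(-10 + K)) (M(K) = 2 - (K - 682)/(2*(K + 2*(-5))) = 2 - (-682 + K)/(2*(K - 10)) = 2 - (-682 + K)/(2*(-10 + K)))
D = -1343 (D = (-7*9 - 16)*17 = (-63 - 16)*17 = -79*17 = -1343)
D/319642 - 159571/M(-279) = -1343/319642 - 159571*2*(-10 - 279)/(3*(214 - 279)) = -1343*1/319642 - 159571/((3/2)*(-65)/(-289)) = -1343/319642 - 159571/((3/2)*(-1/289)*(-65)) = -1343/319642 - 159571/195/578 = -1343/319642 - 159571*578/195 = -1343/319642 - 92232038/195 = -29481233352281/62330190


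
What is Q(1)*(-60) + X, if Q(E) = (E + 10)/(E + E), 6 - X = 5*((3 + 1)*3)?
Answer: -384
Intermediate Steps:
X = -54 (X = 6 - 5*(3 + 1)*3 = 6 - 5*4*3 = 6 - 5*12 = 6 - 1*60 = 6 - 60 = -54)
Q(E) = (10 + E)/(2*E) (Q(E) = (10 + E)/((2*E)) = (10 + E)*(1/(2*E)) = (10 + E)/(2*E))
Q(1)*(-60) + X = ((½)*(10 + 1)/1)*(-60) - 54 = ((½)*1*11)*(-60) - 54 = (11/2)*(-60) - 54 = -330 - 54 = -384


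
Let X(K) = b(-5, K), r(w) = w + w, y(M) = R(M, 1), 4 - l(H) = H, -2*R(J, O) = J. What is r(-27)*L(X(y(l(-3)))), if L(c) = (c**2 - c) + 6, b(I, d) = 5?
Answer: -1404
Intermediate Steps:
R(J, O) = -J/2
l(H) = 4 - H
y(M) = -M/2
r(w) = 2*w
X(K) = 5
L(c) = 6 + c**2 - c
r(-27)*L(X(y(l(-3)))) = (2*(-27))*(6 + 5**2 - 1*5) = -54*(6 + 25 - 5) = -54*26 = -1404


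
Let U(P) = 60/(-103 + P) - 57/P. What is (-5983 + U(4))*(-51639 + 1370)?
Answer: 39798821873/132 ≈ 3.0151e+8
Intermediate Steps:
U(P) = -57/P + 60/(-103 + P)
(-5983 + U(4))*(-51639 + 1370) = (-5983 + 3*(1957 + 4)/(4*(-103 + 4)))*(-51639 + 1370) = (-5983 + 3*(¼)*1961/(-99))*(-50269) = (-5983 + 3*(¼)*(-1/99)*1961)*(-50269) = (-5983 - 1961/132)*(-50269) = -791717/132*(-50269) = 39798821873/132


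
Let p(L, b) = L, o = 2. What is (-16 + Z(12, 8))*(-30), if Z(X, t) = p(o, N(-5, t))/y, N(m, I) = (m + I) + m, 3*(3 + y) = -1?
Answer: 498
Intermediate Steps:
y = -10/3 (y = -3 + (⅓)*(-1) = -3 - ⅓ = -10/3 ≈ -3.3333)
N(m, I) = I + 2*m (N(m, I) = (I + m) + m = I + 2*m)
Z(X, t) = -⅗ (Z(X, t) = 2/(-10/3) = 2*(-3/10) = -⅗)
(-16 + Z(12, 8))*(-30) = (-16 - ⅗)*(-30) = -83/5*(-30) = 498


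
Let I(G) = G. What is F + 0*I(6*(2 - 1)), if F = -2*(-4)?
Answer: 8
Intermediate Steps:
F = 8
F + 0*I(6*(2 - 1)) = 8 + 0*(6*(2 - 1)) = 8 + 0*(6*1) = 8 + 0*6 = 8 + 0 = 8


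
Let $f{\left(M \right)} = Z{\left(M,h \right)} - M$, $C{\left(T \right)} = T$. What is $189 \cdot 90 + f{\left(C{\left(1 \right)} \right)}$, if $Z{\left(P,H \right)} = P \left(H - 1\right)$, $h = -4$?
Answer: $17004$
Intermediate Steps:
$Z{\left(P,H \right)} = P \left(-1 + H\right)$
$f{\left(M \right)} = - 6 M$ ($f{\left(M \right)} = M \left(-1 - 4\right) - M = M \left(-5\right) - M = - 5 M - M = - 6 M$)
$189 \cdot 90 + f{\left(C{\left(1 \right)} \right)} = 189 \cdot 90 - 6 = 17010 - 6 = 17004$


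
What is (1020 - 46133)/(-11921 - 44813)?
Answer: 45113/56734 ≈ 0.79517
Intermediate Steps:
(1020 - 46133)/(-11921 - 44813) = -45113/(-56734) = -45113*(-1/56734) = 45113/56734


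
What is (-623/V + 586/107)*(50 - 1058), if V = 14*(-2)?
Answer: -2990484/107 ≈ -27948.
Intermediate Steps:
V = -28
(-623/V + 586/107)*(50 - 1058) = (-623/(-28) + 586/107)*(50 - 1058) = (-623*(-1/28) + 586*(1/107))*(-1008) = (89/4 + 586/107)*(-1008) = (11867/428)*(-1008) = -2990484/107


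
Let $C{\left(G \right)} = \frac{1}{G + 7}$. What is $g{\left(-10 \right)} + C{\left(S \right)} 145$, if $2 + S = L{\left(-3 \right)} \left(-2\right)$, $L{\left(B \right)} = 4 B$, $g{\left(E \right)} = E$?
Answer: $-5$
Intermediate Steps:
$S = 22$ ($S = -2 + 4 \left(-3\right) \left(-2\right) = -2 - -24 = -2 + 24 = 22$)
$C{\left(G \right)} = \frac{1}{7 + G}$
$g{\left(-10 \right)} + C{\left(S \right)} 145 = -10 + \frac{1}{7 + 22} \cdot 145 = -10 + \frac{1}{29} \cdot 145 = -10 + 5 = -5$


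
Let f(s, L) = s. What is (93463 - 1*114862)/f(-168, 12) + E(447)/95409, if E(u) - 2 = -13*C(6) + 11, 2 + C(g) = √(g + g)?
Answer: 32407361/254424 - 26*√3/95409 ≈ 127.38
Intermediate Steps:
C(g) = -2 + √2*√g (C(g) = -2 + √(g + g) = -2 + √(2*g) = -2 + √2*√g)
E(u) = 39 - 26*√3 (E(u) = 2 + (-13*(-2 + √2*√6) + 11) = 2 + (-13*(-2 + 2*√3) + 11) = 2 + ((26 - 26*√3) + 11) = 2 + (37 - 26*√3) = 39 - 26*√3)
(93463 - 1*114862)/f(-168, 12) + E(447)/95409 = (93463 - 1*114862)/(-168) + (39 - 26*√3)/95409 = (93463 - 114862)*(-1/168) + (39 - 26*√3)*(1/95409) = -21399*(-1/168) + (13/31803 - 26*√3/95409) = 1019/8 + (13/31803 - 26*√3/95409) = 32407361/254424 - 26*√3/95409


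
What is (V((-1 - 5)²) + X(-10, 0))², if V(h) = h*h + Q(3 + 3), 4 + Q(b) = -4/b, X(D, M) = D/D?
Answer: 15031129/9 ≈ 1.6701e+6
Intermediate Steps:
X(D, M) = 1
Q(b) = -4 - 4/b
V(h) = -14/3 + h² (V(h) = h*h + (-4 - 4/(3 + 3)) = h² + (-4 - 4/6) = h² + (-4 - 4*⅙) = h² + (-4 - ⅔) = h² - 14/3 = -14/3 + h²)
(V((-1 - 5)²) + X(-10, 0))² = ((-14/3 + ((-1 - 5)²)²) + 1)² = ((-14/3 + ((-6)²)²) + 1)² = ((-14/3 + 36²) + 1)² = ((-14/3 + 1296) + 1)² = (3874/3 + 1)² = (3877/3)² = 15031129/9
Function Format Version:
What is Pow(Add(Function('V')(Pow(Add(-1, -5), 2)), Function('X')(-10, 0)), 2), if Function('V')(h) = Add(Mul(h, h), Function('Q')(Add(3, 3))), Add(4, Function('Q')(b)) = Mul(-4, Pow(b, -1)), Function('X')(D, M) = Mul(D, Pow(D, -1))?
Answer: Rational(15031129, 9) ≈ 1.6701e+6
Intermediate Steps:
Function('X')(D, M) = 1
Function('Q')(b) = Add(-4, Mul(-4, Pow(b, -1)))
Function('V')(h) = Add(Rational(-14, 3), Pow(h, 2)) (Function('V')(h) = Add(Mul(h, h), Add(-4, Mul(-4, Pow(Add(3, 3), -1)))) = Add(Pow(h, 2), Add(-4, Mul(-4, Pow(6, -1)))) = Add(Pow(h, 2), Add(-4, Mul(-4, Rational(1, 6)))) = Add(Pow(h, 2), Add(-4, Rational(-2, 3))) = Add(Pow(h, 2), Rational(-14, 3)) = Add(Rational(-14, 3), Pow(h, 2)))
Pow(Add(Function('V')(Pow(Add(-1, -5), 2)), Function('X')(-10, 0)), 2) = Pow(Add(Add(Rational(-14, 3), Pow(Pow(Add(-1, -5), 2), 2)), 1), 2) = Pow(Add(Add(Rational(-14, 3), Pow(Pow(-6, 2), 2)), 1), 2) = Pow(Add(Add(Rational(-14, 3), Pow(36, 2)), 1), 2) = Pow(Add(Add(Rational(-14, 3), 1296), 1), 2) = Pow(Add(Rational(3874, 3), 1), 2) = Pow(Rational(3877, 3), 2) = Rational(15031129, 9)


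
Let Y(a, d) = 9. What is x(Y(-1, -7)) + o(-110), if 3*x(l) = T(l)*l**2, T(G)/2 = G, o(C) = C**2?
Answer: 12586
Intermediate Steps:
T(G) = 2*G
x(l) = 2*l**3/3 (x(l) = ((2*l)*l**2)/3 = (2*l**3)/3 = 2*l**3/3)
x(Y(-1, -7)) + o(-110) = (2/3)*9**3 + (-110)**2 = (2/3)*729 + 12100 = 486 + 12100 = 12586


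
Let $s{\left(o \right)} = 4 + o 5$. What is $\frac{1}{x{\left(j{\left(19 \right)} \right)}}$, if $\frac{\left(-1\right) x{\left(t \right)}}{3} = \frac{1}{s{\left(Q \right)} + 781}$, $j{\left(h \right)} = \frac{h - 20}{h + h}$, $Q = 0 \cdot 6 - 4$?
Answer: $-255$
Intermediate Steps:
$Q = -4$ ($Q = 0 - 4 = -4$)
$j{\left(h \right)} = \frac{-20 + h}{2 h}$
$s{\left(o \right)} = 4 + 5 o$
$x{\left(t \right)} = - \frac{1}{255}$ ($x{\left(t \right)} = - \frac{3}{\left(4 + 5 \left(-4\right)\right) + 781} = - \frac{3}{\left(4 - 20\right) + 781} = - \frac{3}{-16 + 781} = - \frac{3}{765} = \left(-3\right) \frac{1}{765} = - \frac{1}{255}$)
$\frac{1}{x{\left(j{\left(19 \right)} \right)}} = \frac{1}{- \frac{1}{255}} = -255$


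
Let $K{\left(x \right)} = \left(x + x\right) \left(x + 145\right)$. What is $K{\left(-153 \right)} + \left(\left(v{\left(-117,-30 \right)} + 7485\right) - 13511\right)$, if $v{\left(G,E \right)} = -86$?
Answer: $-3664$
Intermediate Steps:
$K{\left(x \right)} = 2 x \left(145 + x\right)$
$K{\left(-153 \right)} + \left(\left(v{\left(-117,-30 \right)} + 7485\right) - 13511\right) = 2 \left(-153\right) \left(145 - 153\right) + \left(\left(-86 + 7485\right) - 13511\right) = 2 \left(-153\right) \left(-8\right) + \left(7399 - 13511\right) = 2448 - 6112 = -3664$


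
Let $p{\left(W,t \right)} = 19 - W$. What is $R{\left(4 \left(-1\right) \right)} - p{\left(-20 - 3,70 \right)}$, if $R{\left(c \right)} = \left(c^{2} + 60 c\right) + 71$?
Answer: $-195$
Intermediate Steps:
$R{\left(c \right)} = 71 + c^{2} + 60 c$
$R{\left(4 \left(-1\right) \right)} - p{\left(-20 - 3,70 \right)} = \left(71 + \left(4 \left(-1\right)\right)^{2} + 60 \cdot 4 \left(-1\right)\right) - \left(19 - \left(-20 - 3\right)\right) = \left(71 + \left(-4\right)^{2} + 60 \left(-4\right)\right) - \left(19 - -23\right) = \left(71 + 16 - 240\right) - \left(19 + 23\right) = -153 - 42 = -195$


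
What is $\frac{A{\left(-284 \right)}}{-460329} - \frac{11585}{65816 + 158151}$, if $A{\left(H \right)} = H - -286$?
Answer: $- \frac{5333359399}{103098505143} \approx -0.051731$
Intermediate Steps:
$A{\left(H \right)} = 286 + H$ ($A{\left(H \right)} = H + 286 = 286 + H$)
$\frac{A{\left(-284 \right)}}{-460329} - \frac{11585}{65816 + 158151} = \frac{286 - 284}{-460329} - \frac{11585}{65816 + 158151} = 2 \left(- \frac{1}{460329}\right) - \frac{11585}{223967} = - \frac{2}{460329} - \frac{11585}{223967} = - \frac{5333359399}{103098505143}$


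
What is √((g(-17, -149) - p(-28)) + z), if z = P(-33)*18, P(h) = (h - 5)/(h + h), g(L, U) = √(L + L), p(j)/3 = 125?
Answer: √(-44121 + 121*I*√34)/11 ≈ 0.15267 + 19.096*I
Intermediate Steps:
p(j) = 375 (p(j) = 3*125 = 375)
g(L, U) = √2*√L (g(L, U) = √(2*L) = √2*√L)
P(h) = (-5 + h)/(2*h) (P(h) = (-5 + h)/((2*h)) = (-5 + h)*(1/(2*h)) = (-5 + h)/(2*h))
z = 114/11 (z = ((½)*(-5 - 33)/(-33))*18 = ((½)*(-1/33)*(-38))*18 = (19/33)*18 = 114/11 ≈ 10.364)
√((g(-17, -149) - p(-28)) + z) = √((√2*√(-17) - 1*375) + 114/11) = √((√2*(I*√17) - 375) + 114/11) = √((I*√34 - 375) + 114/11) = √((-375 + I*√34) + 114/11) = √(-4011/11 + I*√34)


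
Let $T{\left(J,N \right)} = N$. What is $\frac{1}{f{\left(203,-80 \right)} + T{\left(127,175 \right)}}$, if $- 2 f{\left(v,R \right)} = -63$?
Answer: $\frac{2}{413} \approx 0.0048426$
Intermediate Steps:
$f{\left(v,R \right)} = \frac{63}{2}$ ($f{\left(v,R \right)} = \left(- \frac{1}{2}\right) \left(-63\right) = \frac{63}{2}$)
$\frac{1}{f{\left(203,-80 \right)} + T{\left(127,175 \right)}} = \frac{1}{\frac{63}{2} + 175} = \frac{1}{\frac{413}{2}} = \frac{2}{413}$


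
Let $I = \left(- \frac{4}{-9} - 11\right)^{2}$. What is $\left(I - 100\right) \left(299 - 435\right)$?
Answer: $- \frac{125800}{81} \approx -1553.1$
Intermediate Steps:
$I = \frac{9025}{81}$ ($I = \left(\left(-4\right) \left(- \frac{1}{9}\right) - 11\right)^{2} = \left(\frac{4}{9} - 11\right)^{2} = \left(- \frac{95}{9}\right)^{2} = \frac{9025}{81} \approx 111.42$)
$\left(I - 100\right) \left(299 - 435\right) = \left(\frac{9025}{81} - 100\right) \left(299 - 435\right) = \frac{925}{81} \left(-136\right) = - \frac{125800}{81}$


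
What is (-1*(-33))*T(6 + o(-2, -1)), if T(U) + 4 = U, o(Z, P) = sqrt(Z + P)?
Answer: 66 + 33*I*sqrt(3) ≈ 66.0 + 57.158*I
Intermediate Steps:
o(Z, P) = sqrt(P + Z)
T(U) = -4 + U
(-1*(-33))*T(6 + o(-2, -1)) = (-1*(-33))*(-4 + (6 + sqrt(-1 - 2))) = 33*(-4 + (6 + sqrt(-3))) = 33*(-4 + (6 + I*sqrt(3))) = 33*(2 + I*sqrt(3)) = 66 + 33*I*sqrt(3)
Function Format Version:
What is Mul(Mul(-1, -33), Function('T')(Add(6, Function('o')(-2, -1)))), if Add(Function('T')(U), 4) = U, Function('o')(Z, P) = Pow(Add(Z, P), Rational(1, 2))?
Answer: Add(66, Mul(33, I, Pow(3, Rational(1, 2)))) ≈ Add(66.000, Mul(57.158, I))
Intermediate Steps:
Function('o')(Z, P) = Pow(Add(P, Z), Rational(1, 2))
Function('T')(U) = Add(-4, U)
Mul(Mul(-1, -33), Function('T')(Add(6, Function('o')(-2, -1)))) = Mul(Mul(-1, -33), Add(-4, Add(6, Pow(Add(-1, -2), Rational(1, 2))))) = Mul(33, Add(-4, Add(6, Pow(-3, Rational(1, 2))))) = Mul(33, Add(-4, Add(6, Mul(I, Pow(3, Rational(1, 2)))))) = Mul(33, Add(2, Mul(I, Pow(3, Rational(1, 2))))) = Add(66, Mul(33, I, Pow(3, Rational(1, 2))))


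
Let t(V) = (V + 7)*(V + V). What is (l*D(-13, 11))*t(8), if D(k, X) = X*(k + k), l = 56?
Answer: -3843840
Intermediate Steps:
D(k, X) = 2*X*k (D(k, X) = X*(2*k) = 2*X*k)
t(V) = 2*V*(7 + V) (t(V) = (7 + V)*(2*V) = 2*V*(7 + V))
(l*D(-13, 11))*t(8) = (56*(2*11*(-13)))*(2*8*(7 + 8)) = (56*(-286))*(2*8*15) = -16016*240 = -3843840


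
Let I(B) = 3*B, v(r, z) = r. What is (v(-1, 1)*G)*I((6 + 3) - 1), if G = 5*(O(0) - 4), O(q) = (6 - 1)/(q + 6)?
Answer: 380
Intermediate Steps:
O(q) = 5/(6 + q)
G = -95/6 (G = 5*(5/(6 + 0) - 4) = 5*(5/6 - 4) = 5*(5*(⅙) - 4) = 5*(⅚ - 4) = 5*(-19/6) = -95/6 ≈ -15.833)
(v(-1, 1)*G)*I((6 + 3) - 1) = (-1*(-95/6))*(3*((6 + 3) - 1)) = 95*(3*(9 - 1))/6 = 95*(3*8)/6 = (95/6)*24 = 380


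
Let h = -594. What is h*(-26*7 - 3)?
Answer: 109890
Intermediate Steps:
h*(-26*7 - 3) = -594*(-26*7 - 3) = -594*(-182 - 3) = -594*(-185) = 109890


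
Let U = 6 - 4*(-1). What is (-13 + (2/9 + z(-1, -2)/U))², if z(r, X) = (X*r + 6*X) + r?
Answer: 1560001/8100 ≈ 192.59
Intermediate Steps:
U = 10 (U = 6 + 4 = 10)
z(r, X) = r + 6*X + X*r (z(r, X) = (6*X + X*r) + r = r + 6*X + X*r)
(-13 + (2/9 + z(-1, -2)/U))² = (-13 + (2/9 + (-1 + 6*(-2) - 2*(-1))/10))² = (-13 + (2*(⅑) + (-1 - 12 + 2)*(⅒)))² = (-13 + (2/9 - 11*⅒))² = (-13 + (2/9 - 11/10))² = (-13 - 79/90)² = (-1249/90)² = 1560001/8100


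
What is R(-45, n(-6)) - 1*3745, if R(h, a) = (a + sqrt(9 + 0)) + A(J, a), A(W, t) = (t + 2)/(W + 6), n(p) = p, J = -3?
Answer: -11248/3 ≈ -3749.3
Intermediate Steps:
A(W, t) = (2 + t)/(6 + W)
R(h, a) = 11/3 + 4*a/3 (R(h, a) = (a + sqrt(9 + 0)) + (2 + a)/(6 - 3) = (a + sqrt(9)) + (2 + a)/3 = (a + 3) + (2 + a)/3 = (3 + a) + (2/3 + a/3) = 11/3 + 4*a/3)
R(-45, n(-6)) - 1*3745 = (11/3 + (4/3)*(-6)) - 1*3745 = (11/3 - 8) - 3745 = -13/3 - 3745 = -11248/3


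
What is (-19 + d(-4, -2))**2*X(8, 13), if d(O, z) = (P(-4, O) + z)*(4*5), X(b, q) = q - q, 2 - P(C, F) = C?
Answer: 0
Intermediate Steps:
P(C, F) = 2 - C
X(b, q) = 0
d(O, z) = 120 + 20*z (d(O, z) = ((2 - 1*(-4)) + z)*(4*5) = ((2 + 4) + z)*20 = (6 + z)*20 = 120 + 20*z)
(-19 + d(-4, -2))**2*X(8, 13) = (-19 + (120 + 20*(-2)))**2*0 = (-19 + (120 - 40))**2*0 = (-19 + 80)**2*0 = 61**2*0 = 3721*0 = 0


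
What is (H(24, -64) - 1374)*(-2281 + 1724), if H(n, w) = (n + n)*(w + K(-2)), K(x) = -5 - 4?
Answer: 2717046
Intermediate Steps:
K(x) = -9
H(n, w) = 2*n*(-9 + w) (H(n, w) = (n + n)*(w - 9) = (2*n)*(-9 + w) = 2*n*(-9 + w))
(H(24, -64) - 1374)*(-2281 + 1724) = (2*24*(-9 - 64) - 1374)*(-2281 + 1724) = (2*24*(-73) - 1374)*(-557) = (-3504 - 1374)*(-557) = -4878*(-557) = 2717046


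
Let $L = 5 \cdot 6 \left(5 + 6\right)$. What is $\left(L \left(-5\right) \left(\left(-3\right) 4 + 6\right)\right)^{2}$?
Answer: $98010000$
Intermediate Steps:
$L = 330$ ($L = 30 \cdot 11 = 330$)
$\left(L \left(-5\right) \left(\left(-3\right) 4 + 6\right)\right)^{2} = \left(330 \left(-5\right) \left(\left(-3\right) 4 + 6\right)\right)^{2} = \left(- 1650 \left(-12 + 6\right)\right)^{2} = \left(\left(-1650\right) \left(-6\right)\right)^{2} = 9900^{2} = 98010000$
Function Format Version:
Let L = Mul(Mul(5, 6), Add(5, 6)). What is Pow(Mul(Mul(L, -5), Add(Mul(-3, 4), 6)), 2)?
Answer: 98010000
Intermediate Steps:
L = 330 (L = Mul(30, 11) = 330)
Pow(Mul(Mul(L, -5), Add(Mul(-3, 4), 6)), 2) = Pow(Mul(Mul(330, -5), Add(Mul(-3, 4), 6)), 2) = Pow(Mul(-1650, Add(-12, 6)), 2) = Pow(Mul(-1650, -6), 2) = Pow(9900, 2) = 98010000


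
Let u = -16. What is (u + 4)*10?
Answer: -120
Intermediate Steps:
(u + 4)*10 = (-16 + 4)*10 = -12*10 = -120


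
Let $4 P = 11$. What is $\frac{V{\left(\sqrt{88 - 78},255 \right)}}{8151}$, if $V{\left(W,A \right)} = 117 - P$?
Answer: $\frac{457}{32604} \approx 0.014017$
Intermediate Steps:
$P = \frac{11}{4}$ ($P = \frac{1}{4} \cdot 11 = \frac{11}{4} \approx 2.75$)
$V{\left(W,A \right)} = \frac{457}{4}$ ($V{\left(W,A \right)} = 117 - \frac{11}{4} = \frac{457}{4}$)
$\frac{V{\left(\sqrt{88 - 78},255 \right)}}{8151} = \frac{457}{4 \cdot 8151} = \frac{457}{4} \cdot \frac{1}{8151} = \frac{457}{32604}$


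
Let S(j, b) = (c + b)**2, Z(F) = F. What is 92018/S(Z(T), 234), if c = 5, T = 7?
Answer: 92018/57121 ≈ 1.6109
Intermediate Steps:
S(j, b) = (5 + b)**2
92018/S(Z(T), 234) = 92018/((5 + 234)**2) = 92018/(239**2) = 92018/57121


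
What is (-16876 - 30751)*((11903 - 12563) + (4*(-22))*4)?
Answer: 48198524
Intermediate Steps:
(-16876 - 30751)*((11903 - 12563) + (4*(-22))*4) = -47627*(-660 - 88*4) = -47627*(-660 - 352) = -47627*(-1012) = 48198524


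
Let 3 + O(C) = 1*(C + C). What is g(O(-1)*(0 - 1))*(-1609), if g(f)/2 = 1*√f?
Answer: -3218*√5 ≈ -7195.7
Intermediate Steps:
O(C) = -3 + 2*C (O(C) = -3 + 1*(C + C) = -3 + 1*(2*C) = -3 + 2*C)
g(f) = 2*√f (g(f) = 2*(1*√f) = 2*√f)
g(O(-1)*(0 - 1))*(-1609) = (2*√((-3 + 2*(-1))*(0 - 1)))*(-1609) = (2*√((-3 - 2)*(-1)))*(-1609) = (2*√(-5*(-1)))*(-1609) = (2*√5)*(-1609) = -3218*√5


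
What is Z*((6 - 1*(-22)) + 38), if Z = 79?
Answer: 5214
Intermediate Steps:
Z*((6 - 1*(-22)) + 38) = 79*((6 - 1*(-22)) + 38) = 79*((6 + 22) + 38) = 79*(28 + 38) = 79*66 = 5214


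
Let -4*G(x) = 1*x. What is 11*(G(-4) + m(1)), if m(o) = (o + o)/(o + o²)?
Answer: 22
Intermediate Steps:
m(o) = 2*o/(o + o²) (m(o) = (2*o)/(o + o²) = 2*o/(o + o²))
G(x) = -x/4
11*(G(-4) + m(1)) = 11*(-¼*(-4) + 2/(1 + 1)) = 11*(1 + 2/2) = 11*(1 + 2*(½)) = 11*(1 + 1) = 11*2 = 22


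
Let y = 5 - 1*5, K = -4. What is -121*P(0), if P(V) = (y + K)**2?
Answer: -1936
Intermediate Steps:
y = 0 (y = 5 - 5 = 0)
P(V) = 16 (P(V) = (0 - 4)**2 = (-4)**2 = 16)
-121*P(0) = -121*16 = -1936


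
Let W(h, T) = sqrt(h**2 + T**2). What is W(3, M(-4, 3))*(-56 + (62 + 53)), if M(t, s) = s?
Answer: 177*sqrt(2) ≈ 250.32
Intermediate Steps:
W(h, T) = sqrt(T**2 + h**2)
W(3, M(-4, 3))*(-56 + (62 + 53)) = sqrt(3**2 + 3**2)*(-56 + (62 + 53)) = sqrt(9 + 9)*(-56 + 115) = sqrt(18)*59 = (3*sqrt(2))*59 = 177*sqrt(2)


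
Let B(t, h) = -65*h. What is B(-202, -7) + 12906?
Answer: 13361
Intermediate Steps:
B(-202, -7) + 12906 = -65*(-7) + 12906 = 455 + 12906 = 13361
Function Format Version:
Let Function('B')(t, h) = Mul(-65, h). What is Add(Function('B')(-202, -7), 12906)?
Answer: 13361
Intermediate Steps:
Add(Function('B')(-202, -7), 12906) = Add(Mul(-65, -7), 12906) = Add(455, 12906) = 13361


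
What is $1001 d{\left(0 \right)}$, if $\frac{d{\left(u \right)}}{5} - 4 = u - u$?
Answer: $20020$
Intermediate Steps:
$d{\left(u \right)} = 20$ ($d{\left(u \right)} = 20 + 5 \left(u - u\right) = 20 + 5 \cdot 0 = 20 + 0 = 20$)
$1001 d{\left(0 \right)} = 1001 \cdot 20 = 20020$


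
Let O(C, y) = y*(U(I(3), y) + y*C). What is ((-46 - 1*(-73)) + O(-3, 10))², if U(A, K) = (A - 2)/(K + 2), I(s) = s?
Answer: 2666689/36 ≈ 74075.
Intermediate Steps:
U(A, K) = (-2 + A)/(2 + K)
O(C, y) = y*(1/(2 + y) + C*y) (O(C, y) = y*((-2 + 3)/(2 + y) + y*C) = y*(1/(2 + y) + C*y))
((-46 - 1*(-73)) + O(-3, 10))² = ((-46 - 1*(-73)) + 10*(1 - 3*10*(2 + 10))/(2 + 10))² = ((-46 + 73) + 10*(1 - 3*10*12)/12)² = (27 + 10*(1/12)*(1 - 360))² = (27 + 10*(1/12)*(-359))² = (27 - 1795/6)² = (-1633/6)² = 2666689/36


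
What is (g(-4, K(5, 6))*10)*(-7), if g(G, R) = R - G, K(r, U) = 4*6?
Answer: -1960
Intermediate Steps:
K(r, U) = 24
(g(-4, K(5, 6))*10)*(-7) = ((24 - 1*(-4))*10)*(-7) = ((24 + 4)*10)*(-7) = (28*10)*(-7) = 280*(-7) = -1960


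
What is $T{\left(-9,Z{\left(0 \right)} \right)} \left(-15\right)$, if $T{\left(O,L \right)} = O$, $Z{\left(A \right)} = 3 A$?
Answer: $135$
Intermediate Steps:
$T{\left(-9,Z{\left(0 \right)} \right)} \left(-15\right) = \left(-9\right) \left(-15\right) = 135$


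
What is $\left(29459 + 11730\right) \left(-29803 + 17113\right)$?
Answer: $-522688410$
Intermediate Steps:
$\left(29459 + 11730\right) \left(-29803 + 17113\right) = 41189 \left(-12690\right) = -522688410$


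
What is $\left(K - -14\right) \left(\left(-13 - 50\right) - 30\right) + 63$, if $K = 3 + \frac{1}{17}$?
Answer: $- \frac{25899}{17} \approx -1523.5$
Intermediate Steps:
$K = \frac{52}{17}$ ($K = 3 + \frac{1}{17} = \frac{52}{17} \approx 3.0588$)
$\left(K - -14\right) \left(\left(-13 - 50\right) - 30\right) + 63 = \left(\frac{52}{17} - -14\right) \left(\left(-13 - 50\right) - 30\right) + 63 = \left(\frac{52}{17} + 14\right) \left(-63 - 30\right) + 63 = \frac{290}{17} \left(-93\right) + 63 = - \frac{26970}{17} + 63 = - \frac{25899}{17}$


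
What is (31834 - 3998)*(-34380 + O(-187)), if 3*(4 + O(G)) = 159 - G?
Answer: -2861707816/3 ≈ -9.5390e+8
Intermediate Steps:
O(G) = 49 - G/3 (O(G) = -4 + (159 - G)/3 = -4 + (53 - G/3) = 49 - G/3)
(31834 - 3998)*(-34380 + O(-187)) = (31834 - 3998)*(-34380 + (49 - ⅓*(-187))) = 27836*(-34380 + (49 + 187/3)) = 27836*(-34380 + 334/3) = 27836*(-102806/3) = -2861707816/3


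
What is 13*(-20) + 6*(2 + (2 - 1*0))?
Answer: -236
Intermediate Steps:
13*(-20) + 6*(2 + (2 - 1*0)) = -260 + 6*(2 + (2 + 0)) = -260 + 6*(2 + 2) = -260 + 6*4 = -260 + 24 = -236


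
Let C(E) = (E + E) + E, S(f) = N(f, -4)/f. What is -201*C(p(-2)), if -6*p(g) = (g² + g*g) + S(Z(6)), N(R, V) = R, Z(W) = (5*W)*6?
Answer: 1809/2 ≈ 904.50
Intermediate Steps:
Z(W) = 30*W
S(f) = 1 (S(f) = f/f = 1)
p(g) = -⅙ - g²/3 (p(g) = -((g² + g*g) + 1)/6 = -((g² + g²) + 1)/6 = -(2*g² + 1)/6 = -(1 + 2*g²)/6 = -⅙ - g²/3)
C(E) = 3*E (C(E) = 2*E + E = 3*E)
-201*C(p(-2)) = -603*(-⅙ - ⅓*(-2)²) = -603*(-⅙ - ⅓*4) = -603*(-⅙ - 4/3) = -603*(-3)/2 = -201*(-9/2) = 1809/2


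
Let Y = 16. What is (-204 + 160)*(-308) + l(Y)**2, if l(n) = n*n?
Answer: 79088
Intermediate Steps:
l(n) = n**2
(-204 + 160)*(-308) + l(Y)**2 = (-204 + 160)*(-308) + (16**2)**2 = -44*(-308) + 256**2 = 13552 + 65536 = 79088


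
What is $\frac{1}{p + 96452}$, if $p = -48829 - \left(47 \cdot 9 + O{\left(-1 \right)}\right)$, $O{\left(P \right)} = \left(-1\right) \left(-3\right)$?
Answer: $\frac{1}{47197} \approx 2.1188 \cdot 10^{-5}$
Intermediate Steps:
$O{\left(P \right)} = 3$
$p = -49255$ ($p = -48829 - \left(47 \cdot 9 + 3\right) = -48829 - \left(423 + 3\right) = -48829 - 426 = -49255$)
$\frac{1}{p + 96452} = \frac{1}{-49255 + 96452} = \frac{1}{47197}$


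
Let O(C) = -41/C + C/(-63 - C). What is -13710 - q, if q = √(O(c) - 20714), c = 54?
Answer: -13710 - I*√1134282630/234 ≈ -13710.0 - 143.93*I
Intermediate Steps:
q = I*√1134282630/234 (q = √((-2583 - 1*54² - 41*54)/(54*(63 + 54)) - 20714) = √((1/54)*(-2583 - 1*2916 - 2214)/117 - 20714) = √((1/54)*(1/117)*(-2583 - 2916 - 2214) - 20714) = √((1/54)*(1/117)*(-7713) - 20714) = √(-857/702 - 20714) = √(-14542085/702) = I*√1134282630/234 ≈ 143.93*I)
-13710 - q = -13710 - I*√1134282630/234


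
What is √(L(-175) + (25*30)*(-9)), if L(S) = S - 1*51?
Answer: 8*I*√109 ≈ 83.522*I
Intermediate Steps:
L(S) = -51 + S (L(S) = S - 51 = -51 + S)
√(L(-175) + (25*30)*(-9)) = √((-51 - 175) + (25*30)*(-9)) = √(-226 + 750*(-9)) = √(-226 - 6750) = √(-6976) = 8*I*√109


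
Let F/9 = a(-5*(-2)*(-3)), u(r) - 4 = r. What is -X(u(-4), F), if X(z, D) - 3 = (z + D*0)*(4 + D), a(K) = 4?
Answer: -3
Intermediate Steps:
u(r) = 4 + r
F = 36 (F = 9*4 = 36)
X(z, D) = 3 + z*(4 + D) (X(z, D) = 3 + (z + D*0)*(4 + D) = 3 + (z + 0)*(4 + D) = 3 + z*(4 + D))
-X(u(-4), F) = -(3 + 4*(4 - 4) + 36*(4 - 4)) = -(3 + 4*0 + 36*0) = -(3 + 0 + 0) = -1*3 = -3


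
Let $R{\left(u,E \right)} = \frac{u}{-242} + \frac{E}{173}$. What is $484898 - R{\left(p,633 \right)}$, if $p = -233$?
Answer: $\frac{20300546173}{41866} \approx 4.8489 \cdot 10^{5}$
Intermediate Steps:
$R{\left(u,E \right)} = - \frac{u}{242} + \frac{E}{173}$ ($R{\left(u,E \right)} = u \left(- \frac{1}{242}\right) + E \frac{1}{173} = - \frac{u}{242} + \frac{E}{173}$)
$484898 - R{\left(p,633 \right)} = 484898 - \left(\left(- \frac{1}{242}\right) \left(-233\right) + \frac{1}{173} \cdot 633\right) = 484898 - \left(\frac{233}{242} + \frac{633}{173}\right) = 484898 - \frac{193495}{41866} = \frac{20300546173}{41866}$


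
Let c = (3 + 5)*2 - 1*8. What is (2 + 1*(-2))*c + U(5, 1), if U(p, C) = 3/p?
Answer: 3/5 ≈ 0.60000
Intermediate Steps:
c = 8 (c = 8*2 - 8 = 16 - 8 = 8)
(2 + 1*(-2))*c + U(5, 1) = (2 + 1*(-2))*8 + 3/5 = (2 - 2)*8 + 3*(1/5) = 0*8 + 3/5 = 0 + 3/5 = 3/5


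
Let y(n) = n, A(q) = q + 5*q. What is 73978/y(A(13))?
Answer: 36989/39 ≈ 948.44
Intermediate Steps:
A(q) = 6*q
73978/y(A(13)) = 73978/((6*13)) = 73978/78 = 73978*(1/78) = 36989/39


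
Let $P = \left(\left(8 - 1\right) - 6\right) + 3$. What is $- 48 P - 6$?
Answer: $-198$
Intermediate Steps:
$P = 4$ ($P = \left(7 - 6\right) + 3 = 1 + 3 = 4$)
$- 48 P - 6 = \left(-48\right) 4 - 6 = -192 - 6 = -198$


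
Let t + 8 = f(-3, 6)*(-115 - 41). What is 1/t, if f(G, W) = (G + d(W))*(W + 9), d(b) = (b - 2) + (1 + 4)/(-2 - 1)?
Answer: 1/1552 ≈ 0.00064433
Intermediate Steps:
d(b) = -11/3 + b (d(b) = (-2 + b) + 5/(-3) = (-2 + b) + 5*(-⅓) = (-2 + b) - 5/3 = -11/3 + b)
f(G, W) = (9 + W)*(-11/3 + G + W) (f(G, W) = (G + (-11/3 + W))*(W + 9) = (-11/3 + G + W)*(9 + W) = (9 + W)*(-11/3 + G + W))
t = 1552 (t = -8 + (-33 + 6² + 9*(-3) + (16/3)*6 - 3*6)*(-115 - 41) = -8 + (-33 + 36 - 27 + 32 - 18)*(-156) = -8 - 10*(-156) = -8 + 1560 = 1552)
1/t = 1/1552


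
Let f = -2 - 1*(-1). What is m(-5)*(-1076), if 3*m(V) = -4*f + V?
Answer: 1076/3 ≈ 358.67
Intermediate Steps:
f = -1 (f = -2 + 1 = -1)
m(V) = 4/3 + V/3 (m(V) = (-4*(-1) + V)/3 = (4 + V)/3 = 4/3 + V/3)
m(-5)*(-1076) = (4/3 + (⅓)*(-5))*(-1076) = (4/3 - 5/3)*(-1076) = -⅓*(-1076) = 1076/3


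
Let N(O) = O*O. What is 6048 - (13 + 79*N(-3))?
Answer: 5324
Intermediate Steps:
N(O) = O**2
6048 - (13 + 79*N(-3)) = 6048 - (13 + 79*(-3)**2) = 6048 - (13 + 79*9) = 6048 - (13 + 711) = 6048 - 1*724 = 6048 - 724 = 5324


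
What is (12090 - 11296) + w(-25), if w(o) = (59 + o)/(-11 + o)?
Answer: 14275/18 ≈ 793.06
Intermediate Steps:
w(o) = (59 + o)/(-11 + o)
(12090 - 11296) + w(-25) = (12090 - 11296) + (59 - 25)/(-11 - 25) = 794 + 34/(-36) = 794 - 1/36*34 = 794 - 17/18 = 14275/18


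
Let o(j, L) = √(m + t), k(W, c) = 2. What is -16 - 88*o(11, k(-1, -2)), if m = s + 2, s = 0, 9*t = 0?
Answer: -16 - 88*√2 ≈ -140.45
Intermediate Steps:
t = 0 (t = (⅑)*0 = 0)
m = 2 (m = 0 + 2 = 2)
o(j, L) = √2 (o(j, L) = √(2 + 0) = √2)
-16 - 88*o(11, k(-1, -2)) = -16 - 88*√2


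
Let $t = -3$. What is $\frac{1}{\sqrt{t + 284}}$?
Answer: $\frac{\sqrt{281}}{281} \approx 0.059655$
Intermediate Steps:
$\frac{1}{\sqrt{t + 284}} = \frac{1}{\sqrt{-3 + 284}} = \frac{1}{\sqrt{281}} = \frac{\sqrt{281}}{281}$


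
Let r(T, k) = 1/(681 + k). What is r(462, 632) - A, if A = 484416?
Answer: -636038207/1313 ≈ -4.8442e+5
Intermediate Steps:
r(462, 632) - A = 1/(681 + 632) - 1*484416 = 1/1313 - 484416 = -636038207/1313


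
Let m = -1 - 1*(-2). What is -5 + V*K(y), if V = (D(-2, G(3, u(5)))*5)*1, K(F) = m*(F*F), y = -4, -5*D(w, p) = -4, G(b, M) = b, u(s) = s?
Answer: 59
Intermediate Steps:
D(w, p) = 4/5 (D(w, p) = -1/5*(-4) = 4/5)
m = 1 (m = -1 + 2 = 1)
K(F) = F**2 (K(F) = 1*(F*F) = 1*F**2 = F**2)
V = 4 (V = ((4/5)*5)*1 = 4*1 = 4)
-5 + V*K(y) = -5 + 4*(-4)**2 = -5 + 4*16 = -5 + 64 = 59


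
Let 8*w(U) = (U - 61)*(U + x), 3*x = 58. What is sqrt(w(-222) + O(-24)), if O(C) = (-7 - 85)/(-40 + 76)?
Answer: sqrt(64501)/3 ≈ 84.657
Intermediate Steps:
x = 58/3 (x = (1/3)*58 = 58/3 ≈ 19.333)
w(U) = (-61 + U)*(58/3 + U)/8 (w(U) = ((U - 61)*(U + 58/3))/8 = ((-61 + U)*(58/3 + U))/8 = (-61 + U)*(58/3 + U)/8)
O(C) = -23/9 (O(C) = -92/36 = -92*1/36 = -23/9)
sqrt(w(-222) + O(-24)) = sqrt((-1769/12 - 125/24*(-222) + (1/8)*(-222)**2) - 23/9) = sqrt((-1769/12 + 4625/4 + (1/8)*49284) - 23/9) = sqrt((-1769/12 + 4625/4 + 12321/2) - 23/9) = sqrt(21508/3 - 23/9) = sqrt(64501/9) = sqrt(64501)/3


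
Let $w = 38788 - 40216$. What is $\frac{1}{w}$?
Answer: $- \frac{1}{1428} \approx -0.00070028$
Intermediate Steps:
$w = -1428$
$\frac{1}{w} = \frac{1}{-1428} = - \frac{1}{1428}$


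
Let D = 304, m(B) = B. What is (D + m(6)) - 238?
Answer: 72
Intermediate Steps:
(D + m(6)) - 238 = (304 + 6) - 238 = 310 - 238 = 72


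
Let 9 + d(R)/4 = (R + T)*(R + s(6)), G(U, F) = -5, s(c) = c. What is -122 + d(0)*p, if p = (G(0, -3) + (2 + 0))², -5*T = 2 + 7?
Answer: -4174/5 ≈ -834.80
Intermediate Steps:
T = -9/5 (T = -(2 + 7)/5 = -⅕*9 = -9/5 ≈ -1.8000)
p = 9 (p = (-5 + (2 + 0))² = (-5 + 2)² = (-3)² = 9)
d(R) = -36 + 4*(6 + R)*(-9/5 + R) (d(R) = -36 + 4*((R - 9/5)*(R + 6)) = -36 + 4*((-9/5 + R)*(6 + R)) = -36 + 4*((6 + R)*(-9/5 + R)) = -36 + 4*(6 + R)*(-9/5 + R))
-122 + d(0)*p = -122 + (-396/5 + 4*0² + (84/5)*0)*9 = -122 + (-396/5 + 4*0 + 0)*9 = -122 + (-396/5 + 0 + 0)*9 = -122 - 396/5*9 = -122 - 3564/5 = -4174/5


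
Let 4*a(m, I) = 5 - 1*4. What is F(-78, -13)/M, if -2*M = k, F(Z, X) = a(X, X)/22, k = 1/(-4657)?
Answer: 4657/44 ≈ 105.84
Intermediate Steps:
a(m, I) = 1/4 (a(m, I) = (5 - 1*4)/4 = (5 - 4)/4 = (1/4)*1 = 1/4)
k = -1/4657 ≈ -0.00021473
F(Z, X) = 1/88 (F(Z, X) = (1/4)/22 = (1/4)*(1/22) = 1/88)
M = 1/9314 (M = -1/2*(-1/4657) = 1/9314 ≈ 0.00010737)
F(-78, -13)/M = 1/(88*(1/9314)) = (1/88)*9314 = 4657/44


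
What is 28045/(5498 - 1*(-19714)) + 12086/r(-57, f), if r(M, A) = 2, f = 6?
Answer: 152384161/25212 ≈ 6044.1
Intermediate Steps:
28045/(5498 - 1*(-19714)) + 12086/r(-57, f) = 28045/(5498 - 1*(-19714)) + 12086/2 = 28045/(5498 + 19714) + 12086*(½) = 28045/25212 + 6043 = 152384161/25212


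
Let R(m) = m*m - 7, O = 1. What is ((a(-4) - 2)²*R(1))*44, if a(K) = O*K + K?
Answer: -26400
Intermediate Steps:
R(m) = -7 + m² (R(m) = m² - 7 = -7 + m²)
a(K) = 2*K (a(K) = 1*K + K = K + K = 2*K)
((a(-4) - 2)²*R(1))*44 = ((2*(-4) - 2)²*(-7 + 1²))*44 = ((-8 - 2)²*(-7 + 1))*44 = ((-10)²*(-6))*44 = (100*(-6))*44 = -600*44 = -26400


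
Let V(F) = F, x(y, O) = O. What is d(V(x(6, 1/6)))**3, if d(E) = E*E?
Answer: 1/46656 ≈ 2.1433e-5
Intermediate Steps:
d(E) = E**2
d(V(x(6, 1/6)))**3 = ((1/6)**2)**3 = (1/36)**3 = 1/46656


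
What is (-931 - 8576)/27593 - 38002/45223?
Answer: -36061567/30435079 ≈ -1.1849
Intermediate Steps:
(-931 - 8576)/27593 - 38002/45223 = -9507*1/27593 - 38002*1/45223 = -9507/27593 - 38002/45223 = -36061567/30435079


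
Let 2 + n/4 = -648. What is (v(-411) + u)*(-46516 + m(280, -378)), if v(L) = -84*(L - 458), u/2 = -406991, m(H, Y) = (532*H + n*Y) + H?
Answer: -804358086664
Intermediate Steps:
n = -2600 (n = -8 + 4*(-648) = -8 - 2592 = -2600)
m(H, Y) = -2600*Y + 533*H (m(H, Y) = (532*H - 2600*Y) + H = (-2600*Y + 532*H) + H = -2600*Y + 533*H)
u = -813982 (u = 2*(-406991) = -813982)
v(L) = 38472 - 84*L (v(L) = -84*(-458 + L) = 38472 - 84*L)
(v(-411) + u)*(-46516 + m(280, -378)) = ((38472 - 84*(-411)) - 813982)*(-46516 + (-2600*(-378) + 533*280)) = ((38472 + 34524) - 813982)*(-46516 + (982800 + 149240)) = (72996 - 813982)*(-46516 + 1132040) = -740986*1085524 = -804358086664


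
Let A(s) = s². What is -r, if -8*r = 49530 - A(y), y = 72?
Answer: 22173/4 ≈ 5543.3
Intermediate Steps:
r = -22173/4 (r = -(49530 - 1*72²)/8 = -(49530 - 1*5184)/8 = -(49530 - 5184)/8 = -⅛*44346 = -22173/4 ≈ -5543.3)
-r = -1*(-22173/4) = 22173/4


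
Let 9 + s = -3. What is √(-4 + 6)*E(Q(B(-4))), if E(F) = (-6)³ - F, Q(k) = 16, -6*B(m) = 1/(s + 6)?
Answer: -232*√2 ≈ -328.10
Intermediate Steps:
s = -12 (s = -9 - 3 = -12)
B(m) = 1/36 (B(m) = -1/(6*(-12 + 6)) = -⅙/(-6) = -⅙*(-⅙) = 1/36)
E(F) = -216 - F
√(-4 + 6)*E(Q(B(-4))) = √(-4 + 6)*(-216 - 1*16) = √2*(-216 - 16) = √2*(-232) = -232*√2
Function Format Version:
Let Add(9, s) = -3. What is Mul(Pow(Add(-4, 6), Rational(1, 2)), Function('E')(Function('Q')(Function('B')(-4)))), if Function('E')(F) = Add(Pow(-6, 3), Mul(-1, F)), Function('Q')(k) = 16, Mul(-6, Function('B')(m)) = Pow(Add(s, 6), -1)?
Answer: Mul(-232, Pow(2, Rational(1, 2))) ≈ -328.10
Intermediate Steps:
s = -12 (s = Add(-9, -3) = -12)
Function('B')(m) = Rational(1, 36) (Function('B')(m) = Mul(Rational(-1, 6), Pow(Add(-12, 6), -1)) = Mul(Rational(-1, 6), Pow(-6, -1)) = Mul(Rational(-1, 6), Rational(-1, 6)) = Rational(1, 36))
Function('E')(F) = Add(-216, Mul(-1, F))
Mul(Pow(Add(-4, 6), Rational(1, 2)), Function('E')(Function('Q')(Function('B')(-4)))) = Mul(Pow(Add(-4, 6), Rational(1, 2)), Add(-216, Mul(-1, 16))) = Mul(Pow(2, Rational(1, 2)), Add(-216, -16)) = Mul(Pow(2, Rational(1, 2)), -232) = Mul(-232, Pow(2, Rational(1, 2)))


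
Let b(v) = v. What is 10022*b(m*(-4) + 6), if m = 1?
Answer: 20044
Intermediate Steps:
10022*b(m*(-4) + 6) = 10022*(1*(-4) + 6) = 10022*(-4 + 6) = 10022*2 = 20044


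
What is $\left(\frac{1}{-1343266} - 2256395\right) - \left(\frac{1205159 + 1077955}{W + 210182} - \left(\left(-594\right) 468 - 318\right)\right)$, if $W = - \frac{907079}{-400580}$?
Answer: $- \frac{95556341005361192097743}{37699034602379658} \approx -2.5347 \cdot 10^{6}$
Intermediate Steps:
$W = \frac{907079}{400580}$ ($W = \left(-907079\right) \left(- \frac{1}{400580}\right) = \frac{907079}{400580} \approx 2.2644$)
$\left(\frac{1}{-1343266} - 2256395\right) - \left(\frac{1205159 + 1077955}{W + 210182} - \left(\left(-594\right) 468 - 318\right)\right) = \left(\frac{1}{-1343266} - 2256395\right) - \left(\frac{1205159 + 1077955}{\frac{907079}{400580} + 210182} - \left(\left(-594\right) 468 - 318\right)\right) = \left(- \frac{1}{1343266} - 2256395\right) - \left(\frac{2283114}{\frac{84195612639}{400580}} - \left(-277992 - 318\right)\right) = - \frac{3030938686071}{1343266} - \left(2283114 \cdot \frac{400580}{84195612639} - -278310\right) = - \frac{3030938686071}{1343266} - \left(\frac{304856602040}{28065204213} + 278310\right) = - \frac{3030938686071}{1343266} - \frac{7811131841122070}{28065204213} = - \frac{95556341005361192097743}{37699034602379658}$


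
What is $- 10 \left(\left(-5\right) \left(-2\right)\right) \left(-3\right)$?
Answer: $300$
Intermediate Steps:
$- 10 \left(\left(-5\right) \left(-2\right)\right) \left(-3\right) = \left(-10\right) 10 \left(-3\right) = \left(-100\right) \left(-3\right) = 300$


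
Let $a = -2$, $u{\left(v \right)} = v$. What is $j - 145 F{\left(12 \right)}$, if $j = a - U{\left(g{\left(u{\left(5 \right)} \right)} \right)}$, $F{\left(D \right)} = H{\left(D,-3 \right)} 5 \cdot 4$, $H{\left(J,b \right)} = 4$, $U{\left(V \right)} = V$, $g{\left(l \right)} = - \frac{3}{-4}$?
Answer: $- \frac{46411}{4} \approx -11603.0$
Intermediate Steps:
$g{\left(l \right)} = \frac{3}{4}$ ($g{\left(l \right)} = \left(-3\right) \left(- \frac{1}{4}\right) = \frac{3}{4}$)
$F{\left(D \right)} = 80$ ($F{\left(D \right)} = 4 \cdot 5 \cdot 4 = 20 \cdot 4 = 80$)
$j = - \frac{11}{4}$ ($j = -2 - \frac{3}{4} = - \frac{11}{4} \approx -2.75$)
$j - 145 F{\left(12 \right)} = - \frac{11}{4} - 11600 = - \frac{46411}{4}$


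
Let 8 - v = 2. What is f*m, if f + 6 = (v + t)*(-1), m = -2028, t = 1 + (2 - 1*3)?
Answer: 24336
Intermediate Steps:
v = 6 (v = 8 - 1*2 = 8 - 2 = 6)
t = 0 (t = 1 + (2 - 3) = 1 - 1 = 0)
f = -12 (f = -6 + (6 + 0)*(-1) = -6 + 6*(-1) = -6 - 6 = -12)
f*m = -12*(-2028) = 24336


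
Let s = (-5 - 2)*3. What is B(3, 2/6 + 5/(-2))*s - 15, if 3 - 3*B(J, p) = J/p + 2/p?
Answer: -678/13 ≈ -52.154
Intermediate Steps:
s = -21 (s = -7*3 = -21)
B(J, p) = 1 - 2/(3*p) - J/(3*p) (B(J, p) = 1 - (J/p + 2/p)/3 = 1 - (2/p + J/p)/3 = 1 + (-2/(3*p) - J/(3*p)) = 1 - 2/(3*p) - J/(3*p))
B(3, 2/6 + 5/(-2))*s - 15 = ((-2 - 1*3 + 3*(2/6 + 5/(-2)))/(3*(2/6 + 5/(-2))))*(-21) - 15 = ((-2 - 3 + 3*(2*(⅙) + 5*(-½)))/(3*(2*(⅙) + 5*(-½))))*(-21) - 15 = ((-2 - 3 + 3*(⅓ - 5/2))/(3*(⅓ - 5/2)))*(-21) - 15 = ((-2 - 3 + 3*(-13/6))/(3*(-13/6)))*(-21) - 15 = ((⅓)*(-6/13)*(-2 - 3 - 13/2))*(-21) - 15 = ((⅓)*(-6/13)*(-23/2))*(-21) - 15 = (23/13)*(-21) - 15 = -483/13 - 15 = -678/13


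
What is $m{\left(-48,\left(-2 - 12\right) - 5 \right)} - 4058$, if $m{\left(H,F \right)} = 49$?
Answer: $-4009$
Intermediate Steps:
$m{\left(-48,\left(-2 - 12\right) - 5 \right)} - 4058 = 49 - 4058 = -4009$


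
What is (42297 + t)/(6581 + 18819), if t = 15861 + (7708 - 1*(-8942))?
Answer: 9351/3175 ≈ 2.9452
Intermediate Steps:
t = 32511 (t = 15861 + (7708 + 8942) = 15861 + 16650 = 32511)
(42297 + t)/(6581 + 18819) = (42297 + 32511)/(6581 + 18819) = 74808/25400 = 74808*(1/25400) = 9351/3175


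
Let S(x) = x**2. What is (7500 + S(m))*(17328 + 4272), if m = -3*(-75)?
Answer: 1255500000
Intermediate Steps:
m = 225
(7500 + S(m))*(17328 + 4272) = (7500 + 225**2)*(17328 + 4272) = (7500 + 50625)*21600 = 58125*21600 = 1255500000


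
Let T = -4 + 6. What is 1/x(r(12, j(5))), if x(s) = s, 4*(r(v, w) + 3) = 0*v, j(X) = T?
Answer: -⅓ ≈ -0.33333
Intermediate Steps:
T = 2
j(X) = 2
r(v, w) = -3 (r(v, w) = -3 + (0*v)/4 = -3 + (¼)*0 = -3 + 0 = -3)
1/x(r(12, j(5))) = 1/(-3) = -⅓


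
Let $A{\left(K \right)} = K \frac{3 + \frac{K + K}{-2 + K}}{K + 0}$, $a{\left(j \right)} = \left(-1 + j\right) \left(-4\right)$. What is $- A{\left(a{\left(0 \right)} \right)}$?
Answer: $-7$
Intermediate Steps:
$a{\left(j \right)} = 4 - 4 j$
$A{\left(K \right)} = 3 + \frac{2 K}{-2 + K}$ ($A{\left(K \right)} = K \frac{3 + \frac{2 K}{-2 + K}}{K} = 3 + \frac{2 K}{-2 + K}$)
$- A{\left(a{\left(0 \right)} \right)} = - \frac{-6 + 5 \left(4 - 0\right)}{-2 + \left(4 - 0\right)} = - \frac{-6 + 5 \left(4 + 0\right)}{-2 + \left(4 + 0\right)} = - \frac{-6 + 5 \cdot 4}{-2 + 4} = - \frac{-6 + 20}{2} = - \frac{14}{2} = \left(-1\right) 7 = -7$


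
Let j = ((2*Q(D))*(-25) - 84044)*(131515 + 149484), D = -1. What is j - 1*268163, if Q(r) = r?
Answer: -23602498169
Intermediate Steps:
j = -23602230006 (j = ((2*(-1))*(-25) - 84044)*(131515 + 149484) = (-2*(-25) - 84044)*280999 = (50 - 84044)*280999 = -83994*280999 = -23602230006)
j - 1*268163 = -23602230006 - 1*268163 = -23602230006 - 268163 = -23602498169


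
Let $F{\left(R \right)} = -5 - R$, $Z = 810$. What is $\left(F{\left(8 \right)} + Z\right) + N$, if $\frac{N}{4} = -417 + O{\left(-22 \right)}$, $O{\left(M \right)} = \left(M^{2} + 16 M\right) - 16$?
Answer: $-407$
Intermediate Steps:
$O{\left(M \right)} = -16 + M^{2} + 16 M$
$N = -1204$ ($N = 4 \left(-417 + \left(-16 + \left(-22\right)^{2} + 16 \left(-22\right)\right)\right) = 4 \left(-417 - -116\right) = 4 \left(-417 + 116\right) = 4 \left(-301\right) = -1204$)
$\left(F{\left(8 \right)} + Z\right) + N = \left(\left(-5 - 8\right) + 810\right) - 1204 = \left(-13 + 810\right) - 1204 = 797 - 1204 = -407$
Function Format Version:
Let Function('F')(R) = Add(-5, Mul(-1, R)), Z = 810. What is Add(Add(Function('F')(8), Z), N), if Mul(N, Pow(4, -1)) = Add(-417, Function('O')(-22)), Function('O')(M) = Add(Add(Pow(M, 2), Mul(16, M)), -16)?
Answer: -407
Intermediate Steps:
Function('O')(M) = Add(-16, Pow(M, 2), Mul(16, M))
N = -1204 (N = Mul(4, Add(-417, Add(-16, Pow(-22, 2), Mul(16, -22)))) = Mul(4, Add(-417, Add(-16, 484, -352))) = Mul(4, Add(-417, 116)) = Mul(4, -301) = -1204)
Add(Add(Function('F')(8), Z), N) = Add(Add(Add(-5, Mul(-1, 8)), 810), -1204) = Add(Add(Add(-5, -8), 810), -1204) = Add(Add(-13, 810), -1204) = Add(797, -1204) = -407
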